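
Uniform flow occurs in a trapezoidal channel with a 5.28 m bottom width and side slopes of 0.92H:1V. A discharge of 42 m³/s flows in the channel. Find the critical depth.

y_c = 1.68 m

At critical depth, Q² T / (g A³) = 1, i.e. A³/T = Q²/g = 42²/9.81 = 179.8.
Try y = 1.38 m: A³/T = 94.43 — low.
Try y = 2.12 m: A³/T = 392.3 — high.
Try y = 1.68 m: A³/T = 180.1 — ≈ 179.8.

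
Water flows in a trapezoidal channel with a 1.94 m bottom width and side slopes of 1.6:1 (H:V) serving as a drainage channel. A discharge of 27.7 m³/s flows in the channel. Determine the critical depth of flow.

y_c = 1.76 m

At critical depth, Q² T / (g A³) = 1, i.e. A³/T = Q²/g = 27.7²/9.81 = 78.22.
Try y = 1.28 m: A³/T = 22.04 — short.
Try y = 2.21 m: A³/T = 196.7 — over.
Try y = 1.76 m: A³/T = 77.46 — matches.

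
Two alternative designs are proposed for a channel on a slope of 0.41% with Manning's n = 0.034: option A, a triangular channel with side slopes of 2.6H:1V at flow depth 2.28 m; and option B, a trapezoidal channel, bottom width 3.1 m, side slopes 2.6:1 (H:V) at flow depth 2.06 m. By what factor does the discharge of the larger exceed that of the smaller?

Channel A: For a triangular section with side slope z = 2.6: A = zy² = 2.6×2.28² = 13.52 m²; P = 2y√(1+z²) = 2×2.28×2.786 = 12.7 m. Hydraulic radius R = A/P = 13.52/12.7 = 1.064 m. Q_A = (1/0.034)·13.52·1.064^(2/3)·√0.0041 = 26.53 m³/s.
Channel B: With bottom width b = 3.1 m and side slope z = 2.6: A = (b + zy)y = (3.1 + 2.6×2.06)×2.06 = 17.42 m²; P = b + 2y√(1+z²) = 3.1 + 2×2.06×2.786 = 14.58 m. Hydraulic radius R = A/P = 17.42/14.58 = 1.195 m. Q_B = (1/0.034)·17.42·1.195^(2/3)·√0.0041 = 36.94 m³/s.
The larger discharge is 36.94 m³/s and the smaller is 26.53 m³/s; the ratio is 1.39.

1.39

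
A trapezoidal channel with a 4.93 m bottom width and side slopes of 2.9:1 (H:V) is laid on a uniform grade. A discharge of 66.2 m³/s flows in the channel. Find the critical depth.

At critical depth, Q² T / (g A³) = 1, i.e. A³/T = Q²/g = 66.2²/9.81 = 446.7.
Trying y = 1.42 m: A³/T = 161.1 — low.
Trying y = 1.86 m: A³/T = 450.5 — ≈ 446.7.

y_c = 1.86 m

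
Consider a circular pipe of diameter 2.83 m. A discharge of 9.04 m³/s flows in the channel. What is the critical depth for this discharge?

y_c = 1.32 m

At critical depth, Q² T / (g A³) = 1, i.e. A³/T = Q²/g = 9.04²/9.81 = 8.33.
At y = 1.08 m: A³/T = 3.904 — too small.
At y = 1.63 m: A³/T = 18.87 — too large.
At y = 1.32 m: A³/T = 8.429 — ≈ 8.33.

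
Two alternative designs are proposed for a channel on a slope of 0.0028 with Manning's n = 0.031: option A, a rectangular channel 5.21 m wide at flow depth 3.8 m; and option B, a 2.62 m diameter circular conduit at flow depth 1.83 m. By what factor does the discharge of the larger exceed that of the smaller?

Channel A: Flow area A = b·y = 5.21 × 3.8 = 19.8 m². Wetted perimeter P = b + 2y = 5.21 + 2×3.8 = 12.81 m. Hydraulic radius R = A/P = 19.8/12.81 = 1.546 m. Q_A = (1/0.031)·19.8·1.546^(2/3)·√0.0028 = 45.17 m³/s.
Channel B: For a circular section of diameter D = 2.62 m at depth y = 1.83 m, the central angle is θ = 2 arccos(1 − 2y/D) = 3.958 rad. Then A = (D²/8)(θ − sin θ) = 4.021 m² and P = Dθ/2 = 5.185 m. Hydraulic radius R = A/P = 4.021/5.185 = 0.7756 m. Q_B = (1/0.031)·4.021·0.7756^(2/3)·√0.0028 = 5.794 m³/s.
The larger discharge is 45.17 m³/s and the smaller is 5.794 m³/s; the ratio is 7.8.

7.8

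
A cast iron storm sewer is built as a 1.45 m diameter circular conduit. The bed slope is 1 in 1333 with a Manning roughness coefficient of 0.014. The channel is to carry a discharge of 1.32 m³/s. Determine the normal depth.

y_n = 0.984 m

Manning's equation rearranged: A R^(2/3) = nQ / (1·√S) = 0.014 × 1.32 / (√0.0007502) = 0.6747.
Try y = 0.803 m: A R^(2/3) = 0.4972 — too small.
Try y = 1.23 m: A R^(2/3) = 0.8638 — too large.
Try y = 0.984 m: A R^(2/3) = 0.6744 — close enough.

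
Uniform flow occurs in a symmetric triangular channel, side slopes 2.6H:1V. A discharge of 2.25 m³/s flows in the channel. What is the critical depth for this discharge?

y_c = 0.687 m

At critical depth, Q² T / (g A³) = 1, i.e. A³/T = Q²/g = 2.25²/9.81 = 0.5161.
Trying y = 0.803 m: A³/T = 1.128 — high.
Trying y = 0.687 m: A³/T = 0.5172 — matches.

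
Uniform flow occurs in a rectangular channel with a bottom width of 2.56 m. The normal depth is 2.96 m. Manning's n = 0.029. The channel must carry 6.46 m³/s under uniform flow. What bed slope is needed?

S = 0.00071

Flow area A = b·y = 2.56 × 2.96 = 7.578 m². Wetted perimeter P = b + 2y = 2.56 + 2×2.96 = 8.48 m.
Hydraulic radius R = A/P = 7.578/8.48 = 0.8936 m.
From Manning's equation, S = [nQ / (1 A R^(2/3))]² = [0.029 × 6.46 / (1 × 7.578 × 0.8936^(2/3))]² = 0.00071.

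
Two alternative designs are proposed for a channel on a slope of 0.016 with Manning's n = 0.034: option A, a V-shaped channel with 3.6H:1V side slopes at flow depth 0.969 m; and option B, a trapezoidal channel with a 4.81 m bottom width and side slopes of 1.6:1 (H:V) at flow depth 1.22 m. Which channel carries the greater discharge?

Channel A: For a triangular section with side slope z = 3.6: A = zy² = 3.6×0.969² = 3.38 m²; P = 2y√(1+z²) = 2×0.969×3.736 = 7.241 m. Hydraulic radius R = A/P = 3.38/7.241 = 0.4668 m. Q_A = (1/0.034)·3.38·0.4668^(2/3)·√0.016 = 7.568 m³/s.
Channel B: With bottom width b = 4.81 m and side slope z = 1.6: A = (b + zy)y = (4.81 + 1.6×1.22)×1.22 = 8.25 m²; P = b + 2y√(1+z²) = 4.81 + 2×1.22×1.887 = 9.414 m. Hydraulic radius R = A/P = 8.25/9.414 = 0.8763 m. Q_B = (1/0.034)·8.25·0.8763^(2/3)·√0.016 = 28.11 m³/s.
Q_A = 7.568 m³/s vs Q_B = 28.11 m³/s, so channel B carries more.

channel B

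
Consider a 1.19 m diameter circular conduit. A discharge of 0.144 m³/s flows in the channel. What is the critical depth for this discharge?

At critical depth, Q² T / (g A³) = 1, i.e. A³/T = Q²/g = 0.144²/9.81 = 0.002114.
Try y = 0.161 m: A³/T = 0.000897 — short.
Try y = 0.25 m: A³/T = 0.005057 — over.
Try y = 0.2 m: A³/T = 0.002108 — close enough.

y_c = 0.2 m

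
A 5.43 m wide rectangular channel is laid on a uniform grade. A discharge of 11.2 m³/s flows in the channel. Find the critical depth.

y_c = 0.757 m

For a rectangular channel, critical depth y_c = (q²/g)^(1/3) where q = Q/b = 11.2/5.43 = 2.063 m²/s.
So y_c = (2.063²/9.81)^(1/3) = 0.757 m.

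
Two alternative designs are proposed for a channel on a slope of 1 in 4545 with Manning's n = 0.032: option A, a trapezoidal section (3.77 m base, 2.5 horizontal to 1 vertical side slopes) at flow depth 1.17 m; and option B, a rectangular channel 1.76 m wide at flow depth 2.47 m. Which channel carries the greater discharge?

channel A

Channel A: With bottom width b = 3.77 m and side slope z = 2.5: A = (b + zy)y = (3.77 + 2.5×1.17)×1.17 = 7.833 m²; P = b + 2y√(1+z²) = 3.77 + 2×1.17×2.693 = 10.07 m. Hydraulic radius R = A/P = 7.833/10.07 = 0.7778 m. Q_A = (1/0.032)·7.833·0.7778^(2/3)·√0.00022 = 3.071 m³/s.
Channel B: Flow area A = b·y = 1.76 × 2.47 = 4.347 m². Wetted perimeter P = b + 2y = 1.76 + 2×2.47 = 6.7 m. Hydraulic radius R = A/P = 4.347/6.7 = 0.6488 m. Q_B = (1/0.032)·4.347·0.6488^(2/3)·√0.00022 = 1.51 m³/s.
Q_A = 3.071 m³/s vs Q_B = 1.51 m³/s, so channel A carries more.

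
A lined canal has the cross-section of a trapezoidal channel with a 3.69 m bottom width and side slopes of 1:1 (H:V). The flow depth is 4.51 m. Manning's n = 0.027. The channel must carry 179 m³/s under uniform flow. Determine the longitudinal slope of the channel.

With bottom width b = 3.69 m and side slope z = 1: A = (b + zy)y = (3.69 + 1×4.51)×4.51 = 36.98 m²; P = b + 2y√(1+z²) = 3.69 + 2×4.51×1.414 = 16.45 m.
Hydraulic radius R = A/P = 36.98/16.45 = 2.249 m.
From Manning's equation, S = [nQ / (1 A R^(2/3))]² = [0.027 × 179 / (1 × 36.98 × 2.249^(2/3))]² = 0.0058.

S = 0.0058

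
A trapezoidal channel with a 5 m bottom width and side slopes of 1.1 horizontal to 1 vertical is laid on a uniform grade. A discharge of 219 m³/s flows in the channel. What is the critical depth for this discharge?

y_c = 4.26 m

At critical depth, Q² T / (g A³) = 1, i.e. A³/T = Q²/g = 219²/9.81 = 4889.
Try y = 4.75 m: A³/T = 7416 — over.
Try y = 3.04 m: A³/T = 1396 — short.
Try y = 4.26 m: A³/T = 4888 — ≈ 4889.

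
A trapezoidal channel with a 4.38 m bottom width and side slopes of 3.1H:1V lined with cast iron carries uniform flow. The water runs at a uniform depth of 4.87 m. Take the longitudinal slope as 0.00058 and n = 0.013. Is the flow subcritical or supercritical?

With bottom width b = 4.38 m and side slope z = 3.1: A = (b + zy)y = (4.38 + 3.1×4.87)×4.87 = 94.85 m²; P = b + 2y√(1+z²) = 4.38 + 2×4.87×3.257 = 36.11 m.
Hydraulic radius R = A/P = 94.85/36.11 = 2.627 m.
V = (1/n) R^(2/3) √S = (1/0.013) × 2.627^(2/3) × √0.00058 = 3.527 m/s. Hydraulic depth D_h = A/T = 94.85/34.57 = 2.743 m.
Froude number Fr = V/√(g·D_h) = 3.527/√(9.81×2.743) = 0.68, which is less than 1, so the flow is subcritical.

subcritical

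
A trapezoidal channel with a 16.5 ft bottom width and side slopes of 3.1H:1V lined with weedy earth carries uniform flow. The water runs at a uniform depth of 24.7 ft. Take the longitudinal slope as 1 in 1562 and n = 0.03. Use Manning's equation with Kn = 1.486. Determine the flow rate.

Q = 15900 ft³/s

With bottom width b = 16.5 ft and side slope z = 3.1: A = (b + zy)y = (16.5 + 3.1×24.7)×24.7 = 2299 ft²; P = b + 2y√(1+z²) = 16.5 + 2×24.7×3.257 = 177.4 ft.
Hydraulic radius R = A/P = 2299/177.4 = 12.96 ft.
Manning's equation: Q = (1.486/n) A R^(2/3) S^(1/2) = (1.486/0.03) × 2299 × 12.96^(2/3) × 0.0006402^(1/2) = 15900 ft³/s.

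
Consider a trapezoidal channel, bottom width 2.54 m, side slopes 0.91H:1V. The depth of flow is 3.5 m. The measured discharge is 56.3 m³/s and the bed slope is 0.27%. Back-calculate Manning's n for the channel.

n = 0.026

With bottom width b = 2.54 m and side slope z = 0.91: A = (b + zy)y = (2.54 + 0.91×3.5)×3.5 = 20.04 m²; P = b + 2y√(1+z²) = 2.54 + 2×3.5×1.352 = 12 m.
Hydraulic radius R = A/P = 20.04/12 = 1.669 m.
Rearranging Manning's equation: n = (1/Q) A R^(2/3) S^(1/2) = (1/56.3) × 20.04 × 1.669^(2/3) × √0.0027 = 0.026.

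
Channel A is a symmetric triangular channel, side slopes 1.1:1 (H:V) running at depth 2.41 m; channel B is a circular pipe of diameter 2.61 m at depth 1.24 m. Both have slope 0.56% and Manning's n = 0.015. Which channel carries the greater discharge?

channel A

Channel A: For a triangular section with side slope z = 1.1: A = zy² = 1.1×2.41² = 6.389 m²; P = 2y√(1+z²) = 2×2.41×1.487 = 7.165 m. Hydraulic radius R = A/P = 6.389/7.165 = 0.8916 m. Q_A = (1/0.015)·6.389·0.8916^(2/3)·√0.0056 = 29.53 m³/s.
Channel B: For a circular section of diameter D = 2.61 m at depth y = 1.24 m, the central angle is θ = 2 arccos(1 − 2y/D) = 3.042 rad. Then A = (D²/8)(θ − sin θ) = 2.506 m² and P = Dθ/2 = 3.97 m. Hydraulic radius R = A/P = 2.506/3.97 = 0.6312 m. Q_B = (1/0.015)·2.506·0.6312^(2/3)·√0.0056 = 9.197 m³/s.
Q_A = 29.53 m³/s vs Q_B = 9.197 m³/s, so channel A carries more.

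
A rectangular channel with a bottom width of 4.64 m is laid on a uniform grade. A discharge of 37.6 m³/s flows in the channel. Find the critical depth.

For a rectangular channel, critical depth y_c = (q²/g)^(1/3) where q = Q/b = 37.6/4.64 = 8.103 m²/s.
So y_c = (8.103²/9.81)^(1/3) = 1.88 m.

y_c = 1.88 m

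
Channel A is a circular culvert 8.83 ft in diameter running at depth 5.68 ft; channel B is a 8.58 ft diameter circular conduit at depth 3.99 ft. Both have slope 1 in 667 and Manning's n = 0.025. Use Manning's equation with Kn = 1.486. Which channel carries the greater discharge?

channel A

Channel A: For a circular section of diameter D = 8.83 ft at depth y = 5.68 ft, the central angle is θ = 2 arccos(1 − 2y/D) = 3.723 rad. Then A = (D²/8)(θ − sin θ) = 41.63 ft² and P = Dθ/2 = 16.44 ft. Hydraulic radius R = A/P = 41.63/16.44 = 2.533 ft. Q_A = (1.486/0.025)·41.63·2.533^(2/3)·√0.001499 = 178.1 ft³/s.
Channel B: For a circular section of diameter D = 8.58 ft at depth y = 3.99 ft, the central angle is θ = 2 arccos(1 − 2y/D) = 3.002 rad. Then A = (D²/8)(θ − sin θ) = 26.34 ft² and P = Dθ/2 = 12.88 ft. Hydraulic radius R = A/P = 26.34/12.88 = 2.045 ft. Q_B = (1.486/0.025)·26.34·2.045^(2/3)·√0.001499 = 97.67 ft³/s.
Q_A = 178.1 ft³/s vs Q_B = 97.67 ft³/s, so channel A carries more.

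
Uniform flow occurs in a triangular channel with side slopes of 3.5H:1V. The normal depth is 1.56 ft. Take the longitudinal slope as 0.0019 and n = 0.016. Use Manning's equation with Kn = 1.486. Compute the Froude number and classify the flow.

subcritical

For a triangular section with side slope z = 3.5: A = zy² = 3.5×1.56² = 8.518 ft²; P = 2y√(1+z²) = 2×1.56×3.64 = 11.36 ft.
Hydraulic radius R = A/P = 8.518/11.36 = 0.75 ft.
V = (1.486/n) R^(2/3) √S = (1.486/0.016) × 0.75^(2/3) × √0.0019 = 3.342 ft/s. Hydraulic depth D_h = A/T = 8.518/10.92 = 0.78 ft.
Froude number Fr = V/√(g·D_h) = 3.342/√(32.2×0.78) = 0.667, which is less than 1, so the flow is subcritical.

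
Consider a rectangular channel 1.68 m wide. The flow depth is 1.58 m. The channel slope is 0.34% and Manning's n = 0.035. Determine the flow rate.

Q = 2.96 m³/s

Flow area A = b·y = 1.68 × 1.58 = 2.654 m². Wetted perimeter P = b + 2y = 1.68 + 2×1.58 = 4.84 m.
Hydraulic radius R = A/P = 2.654/4.84 = 0.5484 m.
Manning's equation: Q = (1/n) A R^(2/3) S^(1/2) = (1/0.035) × 2.654 × 0.5484^(2/3) × 0.0034^(1/2) = 2.96 m³/s.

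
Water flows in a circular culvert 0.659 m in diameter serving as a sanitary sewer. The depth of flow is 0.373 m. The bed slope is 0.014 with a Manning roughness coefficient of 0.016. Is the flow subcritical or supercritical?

For a circular section of diameter D = 0.659 m at depth y = 0.373 m, the central angle is θ = 2 arccos(1 − 2y/D) = 3.406 rad. Then A = (D²/8)(θ − sin θ) = 0.1991 m² and P = Dθ/2 = 1.122 m.
Hydraulic radius R = A/P = 0.1991/1.122 = 0.1774 m.
V = (1/n) R^(2/3) √S = (1/0.016) × 0.1774^(2/3) × √0.014 = 2.335 m/s. Hydraulic depth D_h = A/T = 0.1991/0.6532 = 0.3048 m.
Froude number Fr = V/√(g·D_h) = 2.335/√(9.81×0.3048) = 1.35, which is greater than 1, so the flow is supercritical.

supercritical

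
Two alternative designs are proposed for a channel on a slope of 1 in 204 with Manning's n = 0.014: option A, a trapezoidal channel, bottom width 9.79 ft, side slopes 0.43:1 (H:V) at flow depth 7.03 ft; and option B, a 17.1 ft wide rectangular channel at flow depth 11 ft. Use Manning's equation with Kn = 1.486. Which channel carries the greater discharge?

channel B

Channel A: With bottom width b = 9.79 ft and side slope z = 0.43: A = (b + zy)y = (9.79 + 0.43×7.03)×7.03 = 90.07 ft²; P = b + 2y√(1+z²) = 9.79 + 2×7.03×1.089 = 25.09 ft. Hydraulic radius R = A/P = 90.07/25.09 = 3.589 ft. Q_A = (1.486/0.014)·90.07·3.589^(2/3)·√0.004902 = 1569 ft³/s.
Channel B: Flow area A = b·y = 17.1 × 11 = 188.1 ft². Wetted perimeter P = b + 2y = 17.1 + 2×11 = 39.1 ft. Hydraulic radius R = A/P = 188.1/39.1 = 4.811 ft. Q_B = (1.486/0.014)·188.1·4.811^(2/3)·√0.004902 = 3984 ft³/s.
Q_A = 1569 ft³/s vs Q_B = 3984 ft³/s, so channel B carries more.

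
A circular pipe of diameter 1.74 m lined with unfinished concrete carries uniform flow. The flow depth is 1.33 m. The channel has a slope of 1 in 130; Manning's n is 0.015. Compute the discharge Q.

Q = 7.44 m³/s

For a circular section of diameter D = 1.74 m at depth y = 1.33 m, the central angle is θ = 2 arccos(1 − 2y/D) = 4.256 rad. Then A = (D²/8)(θ − sin θ) = 1.95 m² and P = Dθ/2 = 3.703 m.
Hydraulic radius R = A/P = 1.95/3.703 = 0.5267 m.
Manning's equation: Q = (1/n) A R^(2/3) S^(1/2) = (1/0.015) × 1.95 × 0.5267^(2/3) × 0.007692^(1/2) = 7.44 m³/s.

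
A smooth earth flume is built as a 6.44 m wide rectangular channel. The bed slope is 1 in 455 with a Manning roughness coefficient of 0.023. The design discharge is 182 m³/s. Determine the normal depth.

Manning's equation rearranged: A R^(2/3) = nQ / (1·√S) = 0.023 × 182 / (√0.002198) = 89.29.
At y = 10.2 m: A R^(2/3) = 119.3 — too large.
At y = 6.02 m: A R^(2/3) = 63.53 — too small.
At y = 7.97 m: A R^(2/3) = 89.26 — close enough.

y_n = 7.97 m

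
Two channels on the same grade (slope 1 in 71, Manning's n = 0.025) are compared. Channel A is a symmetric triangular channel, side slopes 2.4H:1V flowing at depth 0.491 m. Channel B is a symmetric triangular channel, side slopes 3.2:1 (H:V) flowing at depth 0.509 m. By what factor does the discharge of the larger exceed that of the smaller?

1.5

Channel A: For a triangular section with side slope z = 2.4: A = zy² = 2.4×0.491² = 0.5786 m²; P = 2y√(1+z²) = 2×0.491×2.6 = 2.553 m. Hydraulic radius R = A/P = 0.5786/2.553 = 0.2266 m. Q_A = (1/0.025)·0.5786·0.2266^(2/3)·√0.01408 = 1.021 m³/s.
Channel B: For a triangular section with side slope z = 3.2: A = zy² = 3.2×0.509² = 0.8291 m²; P = 2y√(1+z²) = 2×0.509×3.353 = 3.413 m. Hydraulic radius R = A/P = 0.8291/3.413 = 0.2429 m. Q_B = (1/0.025)·0.8291·0.2429^(2/3)·√0.01408 = 1.532 m³/s.
The larger discharge is 1.532 m³/s and the smaller is 1.021 m³/s; the ratio is 1.5.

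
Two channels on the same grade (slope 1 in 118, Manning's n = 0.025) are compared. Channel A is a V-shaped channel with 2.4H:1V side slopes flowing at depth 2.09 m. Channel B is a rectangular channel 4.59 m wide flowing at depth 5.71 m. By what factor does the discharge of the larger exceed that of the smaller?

Channel A: For a triangular section with side slope z = 2.4: A = zy² = 2.4×2.09² = 10.48 m²; P = 2y√(1+z²) = 2×2.09×2.6 = 10.87 m. Hydraulic radius R = A/P = 10.48/10.87 = 0.9646 m. Q_A = (1/0.025)·10.48·0.9646^(2/3)·√0.008475 = 37.69 m³/s.
Channel B: Flow area A = b·y = 4.59 × 5.71 = 26.21 m². Wetted perimeter P = b + 2y = 4.59 + 2×5.71 = 16.01 m. Hydraulic radius R = A/P = 26.21/16.01 = 1.637 m. Q_B = (1/0.025)·26.21·1.637^(2/3)·√0.008475 = 134.1 m³/s.
The larger discharge is 134.1 m³/s and the smaller is 37.69 m³/s; the ratio is 3.56.

3.56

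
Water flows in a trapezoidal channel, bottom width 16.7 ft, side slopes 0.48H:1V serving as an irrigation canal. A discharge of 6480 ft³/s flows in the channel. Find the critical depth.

At critical depth, Q² T / (g A³) = 1, i.e. A³/T = Q²/g = 6480²/32.2 = 1304000.
At y = 11.2 ft: A³/T = 550600 — too small.
At y = 14.5 ft: A³/T = 1319000 — close enough.

y_c = 14.5 ft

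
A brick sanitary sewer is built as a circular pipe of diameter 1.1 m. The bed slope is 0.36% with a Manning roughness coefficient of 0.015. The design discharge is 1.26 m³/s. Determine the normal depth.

y_n = 0.733 m

Manning's equation rearranged: A R^(2/3) = nQ / (1·√S) = 0.015 × 1.26 / (√0.0036) = 0.315.
Trying y = 0.531 m: A R^(2/3) = 0.1892 — low.
Trying y = 0.819 m: A R^(2/3) = 0.3633 — high.
Trying y = 0.733 m: A R^(2/3) = 0.3148 — ≈ 0.315.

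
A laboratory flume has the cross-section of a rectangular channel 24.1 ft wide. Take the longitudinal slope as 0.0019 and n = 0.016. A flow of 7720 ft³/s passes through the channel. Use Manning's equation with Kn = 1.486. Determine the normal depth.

Manning's equation rearranged: A R^(2/3) = nQ / (1.486·√S) = 0.016 × 7720 / (1.486 × √0.0019) = 1907.
At y = 18.4 ft: A R^(2/3) = 1666 — short.
At y = 20.5 ft: A R^(2/3) = 1908 — matches.

y_n = 20.5 ft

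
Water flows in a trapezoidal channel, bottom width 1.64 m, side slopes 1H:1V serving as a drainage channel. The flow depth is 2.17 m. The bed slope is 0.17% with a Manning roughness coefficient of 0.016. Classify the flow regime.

With bottom width b = 1.64 m and side slope z = 1: A = (b + zy)y = (1.64 + 1×2.17)×2.17 = 8.268 m²; P = b + 2y√(1+z²) = 1.64 + 2×2.17×1.414 = 7.778 m.
Hydraulic radius R = A/P = 8.268/7.778 = 1.063 m.
V = (1/n) R^(2/3) √S = (1/0.016) × 1.063^(2/3) × √0.0017 = 2.684 m/s. Hydraulic depth D_h = A/T = 8.268/5.98 = 1.383 m.
Froude number Fr = V/√(g·D_h) = 2.684/√(9.81×1.383) = 0.729, which is less than 1, so the flow is subcritical.

subcritical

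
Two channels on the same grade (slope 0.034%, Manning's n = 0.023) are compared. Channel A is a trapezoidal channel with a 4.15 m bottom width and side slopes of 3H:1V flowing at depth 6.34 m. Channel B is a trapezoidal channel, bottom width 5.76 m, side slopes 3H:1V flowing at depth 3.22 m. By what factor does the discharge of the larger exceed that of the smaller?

Channel A: With bottom width b = 4.15 m and side slope z = 3: A = (b + zy)y = (4.15 + 3×6.34)×6.34 = 146.9 m²; P = b + 2y√(1+z²) = 4.15 + 2×6.34×3.162 = 44.25 m. Hydraulic radius R = A/P = 146.9/44.25 = 3.32 m. Q_A = (1/0.023)·146.9·3.32^(2/3)·√0.00034 = 262.1 m³/s.
Channel B: With bottom width b = 5.76 m and side slope z = 3: A = (b + zy)y = (5.76 + 3×3.22)×3.22 = 49.65 m²; P = b + 2y√(1+z²) = 5.76 + 2×3.22×3.162 = 26.13 m. Hydraulic radius R = A/P = 49.65/26.13 = 1.901 m. Q_B = (1/0.023)·49.65·1.901^(2/3)·√0.00034 = 61.08 m³/s.
The larger discharge is 262.1 m³/s and the smaller is 61.08 m³/s; the ratio is 4.29.

4.29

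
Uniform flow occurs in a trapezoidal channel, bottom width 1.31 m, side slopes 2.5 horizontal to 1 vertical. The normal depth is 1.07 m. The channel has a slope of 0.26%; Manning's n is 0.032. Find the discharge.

With bottom width b = 1.31 m and side slope z = 2.5: A = (b + zy)y = (1.31 + 2.5×1.07)×1.07 = 4.264 m²; P = b + 2y√(1+z²) = 1.31 + 2×1.07×2.693 = 7.072 m.
Hydraulic radius R = A/P = 4.264/7.072 = 0.6029 m.
Manning's equation: Q = (1/n) A R^(2/3) S^(1/2) = (1/0.032) × 4.264 × 0.6029^(2/3) × 0.0026^(1/2) = 4.85 m³/s.

Q = 4.85 m³/s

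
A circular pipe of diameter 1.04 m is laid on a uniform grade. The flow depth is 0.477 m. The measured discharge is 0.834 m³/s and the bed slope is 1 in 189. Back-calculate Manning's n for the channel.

For a circular section of diameter D = 1.04 m at depth y = 0.477 m, the central angle is θ = 2 arccos(1 − 2y/D) = 2.976 rad. Then A = (D²/8)(θ − sin θ) = 0.3801 m² and P = Dθ/2 = 1.548 m.
Hydraulic radius R = A/P = 0.3801/1.548 = 0.2456 m.
Rearranging Manning's equation: n = (1/Q) A R^(2/3) S^(1/2) = (1/0.834) × 0.3801 × 0.2456^(2/3) × √0.005291 = 0.013.

n = 0.013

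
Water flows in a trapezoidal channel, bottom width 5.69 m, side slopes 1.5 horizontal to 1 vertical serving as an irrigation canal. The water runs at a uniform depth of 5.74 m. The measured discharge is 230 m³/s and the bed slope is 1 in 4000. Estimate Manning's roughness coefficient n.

n = 0.012

With bottom width b = 5.69 m and side slope z = 1.5: A = (b + zy)y = (5.69 + 1.5×5.74)×5.74 = 82.08 m²; P = b + 2y√(1+z²) = 5.69 + 2×5.74×1.803 = 26.39 m.
Hydraulic radius R = A/P = 82.08/26.39 = 3.111 m.
Rearranging Manning's equation: n = (1/Q) A R^(2/3) S^(1/2) = (1/230) × 82.08 × 3.111^(2/3) × √0.00025 = 0.012.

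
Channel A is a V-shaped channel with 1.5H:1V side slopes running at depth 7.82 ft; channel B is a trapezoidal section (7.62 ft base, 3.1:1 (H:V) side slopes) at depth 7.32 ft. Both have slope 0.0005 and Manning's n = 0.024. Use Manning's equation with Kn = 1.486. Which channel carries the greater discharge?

channel B

Channel A: For a triangular section with side slope z = 1.5: A = zy² = 1.5×7.82² = 91.73 ft²; P = 2y√(1+z²) = 2×7.82×1.803 = 28.2 ft. Hydraulic radius R = A/P = 91.73/28.2 = 3.253 ft. Q_A = (1.486/0.024)·91.73·3.253^(2/3)·√0.0005 = 278.8 ft³/s.
Channel B: With bottom width b = 7.62 ft and side slope z = 3.1: A = (b + zy)y = (7.62 + 3.1×7.32)×7.32 = 221.9 ft²; P = b + 2y√(1+z²) = 7.62 + 2×7.32×3.257 = 55.31 ft. Hydraulic radius R = A/P = 221.9/55.31 = 4.012 ft. Q_B = (1.486/0.024)·221.9·4.012^(2/3)·√0.0005 = 775.6 ft³/s.
Q_A = 278.8 ft³/s vs Q_B = 775.6 ft³/s, so channel B carries more.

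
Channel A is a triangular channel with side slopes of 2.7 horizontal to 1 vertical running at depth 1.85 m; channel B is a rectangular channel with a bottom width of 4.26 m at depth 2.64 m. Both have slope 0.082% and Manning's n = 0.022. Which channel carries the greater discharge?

Channel A: For a triangular section with side slope z = 2.7: A = zy² = 2.7×1.85² = 9.241 m²; P = 2y√(1+z²) = 2×1.85×2.879 = 10.65 m. Hydraulic radius R = A/P = 9.241/10.65 = 0.8674 m. Q_A = (1/0.022)·9.241·0.8674^(2/3)·√0.00082 = 10.94 m³/s.
Channel B: Flow area A = b·y = 4.26 × 2.64 = 11.25 m². Wetted perimeter P = b + 2y = 4.26 + 2×2.64 = 9.54 m. Hydraulic radius R = A/P = 11.25/9.54 = 1.179 m. Q_B = (1/0.022)·11.25·1.179^(2/3)·√0.00082 = 16.34 m³/s.
Q_A = 10.94 m³/s vs Q_B = 16.34 m³/s, so channel B carries more.

channel B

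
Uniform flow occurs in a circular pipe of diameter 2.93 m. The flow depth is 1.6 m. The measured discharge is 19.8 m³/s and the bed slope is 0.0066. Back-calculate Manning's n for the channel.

For a circular section of diameter D = 2.93 m at depth y = 1.6 m, the central angle is θ = 2 arccos(1 − 2y/D) = 3.326 rad. Then A = (D²/8)(θ − sin θ) = 3.766 m² and P = Dθ/2 = 4.873 m.
Hydraulic radius R = A/P = 3.766/4.873 = 0.7729 m.
Rearranging Manning's equation: n = (1/Q) A R^(2/3) S^(1/2) = (1/19.8) × 3.766 × 0.7729^(2/3) × √0.0066 = 0.013.

n = 0.013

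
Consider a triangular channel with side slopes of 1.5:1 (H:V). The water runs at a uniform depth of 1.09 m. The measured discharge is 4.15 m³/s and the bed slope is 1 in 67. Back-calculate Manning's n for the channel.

n = 0.031

For a triangular section with side slope z = 1.5: A = zy² = 1.5×1.09² = 1.782 m²; P = 2y√(1+z²) = 2×1.09×1.803 = 3.93 m.
Hydraulic radius R = A/P = 1.782/3.93 = 0.4535 m.
Rearranging Manning's equation: n = (1/Q) A R^(2/3) S^(1/2) = (1/4.15) × 1.782 × 0.4535^(2/3) × √0.01493 = 0.031.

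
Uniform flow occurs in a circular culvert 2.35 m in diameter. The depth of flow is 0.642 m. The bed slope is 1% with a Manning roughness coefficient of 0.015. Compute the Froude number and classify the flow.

supercritical

For a circular section of diameter D = 2.35 m at depth y = 0.642 m, the central angle is θ = 2 arccos(1 − 2y/D) = 2.2 rad. Then A = (D²/8)(θ − sin θ) = 0.9605 m² and P = Dθ/2 = 2.585 m.
Hydraulic radius R = A/P = 0.9605/2.585 = 0.3716 m.
V = (1/n) R^(2/3) √S = (1/0.015) × 0.3716^(2/3) × √0.01 = 3.446 m/s. Hydraulic depth D_h = A/T = 0.9605/2.094 = 0.4586 m.
Froude number Fr = V/√(g·D_h) = 3.446/√(9.81×0.4586) = 1.62, which is greater than 1, so the flow is supercritical.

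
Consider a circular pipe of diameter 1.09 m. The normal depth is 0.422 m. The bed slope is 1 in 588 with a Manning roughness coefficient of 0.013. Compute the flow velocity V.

V = 1.18 m/s

For a circular section of diameter D = 1.09 m at depth y = 0.422 m, the central angle is θ = 2 arccos(1 − 2y/D) = 2.686 rad. Then A = (D²/8)(θ − sin θ) = 0.3336 m² and P = Dθ/2 = 1.464 m.
Hydraulic radius R = A/P = 0.3336/1.464 = 0.2279 m.
From Manning's equation, V = (1/n) R^(2/3) S^(1/2) = (1/0.013) × 0.2279^(2/3) × 0.001701^(1/2) = 1.18 m/s.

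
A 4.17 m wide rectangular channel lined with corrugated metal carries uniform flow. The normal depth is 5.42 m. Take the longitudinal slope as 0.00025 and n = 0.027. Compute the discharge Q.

Flow area A = b·y = 4.17 × 5.42 = 22.6 m². Wetted perimeter P = b + 2y = 4.17 + 2×5.42 = 15.01 m.
Hydraulic radius R = A/P = 22.6/15.01 = 1.506 m.
Manning's equation: Q = (1/n) A R^(2/3) S^(1/2) = (1/0.027) × 22.6 × 1.506^(2/3) × 0.00025^(1/2) = 17.4 m³/s.

Q = 17.4 m³/s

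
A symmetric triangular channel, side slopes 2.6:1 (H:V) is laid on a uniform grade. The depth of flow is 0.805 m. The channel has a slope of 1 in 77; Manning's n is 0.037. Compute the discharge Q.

For a triangular section with side slope z = 2.6: A = zy² = 2.6×0.805² = 1.685 m²; P = 2y√(1+z²) = 2×0.805×2.786 = 4.485 m.
Hydraulic radius R = A/P = 1.685/4.485 = 0.3757 m.
Manning's equation: Q = (1/n) A R^(2/3) S^(1/2) = (1/0.037) × 1.685 × 0.3757^(2/3) × 0.01299^(1/2) = 2.7 m³/s.

Q = 2.7 m³/s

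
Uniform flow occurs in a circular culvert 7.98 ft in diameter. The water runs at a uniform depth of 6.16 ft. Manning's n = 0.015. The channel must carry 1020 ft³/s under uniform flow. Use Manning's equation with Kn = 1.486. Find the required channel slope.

S = 0.019

For a circular section of diameter D = 7.98 ft at depth y = 6.16 ft, the central angle is θ = 2 arccos(1 − 2y/D) = 4.292 rad. Then A = (D²/8)(θ − sin θ) = 41.43 ft² and P = Dθ/2 = 17.12 ft.
Hydraulic radius R = A/P = 41.43/17.12 = 2.419 ft.
From Manning's equation, S = [nQ / (1.486 A R^(2/3))]² = [0.015 × 1020 / (1.486 × 41.43 × 2.419^(2/3))]² = 0.019.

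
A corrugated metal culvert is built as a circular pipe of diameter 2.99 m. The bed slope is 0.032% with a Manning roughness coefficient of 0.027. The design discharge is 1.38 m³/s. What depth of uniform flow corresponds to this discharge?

Manning's equation rearranged: A R^(2/3) = nQ / (1·√S) = 0.027 × 1.38 / (√0.00032) = 2.083.
Trying y = 1.35 m: A R^(2/3) = 2.423 — high.
Trying y = 1.24 m: A R^(2/3) = 2.081 — close enough.

y_n = 1.24 m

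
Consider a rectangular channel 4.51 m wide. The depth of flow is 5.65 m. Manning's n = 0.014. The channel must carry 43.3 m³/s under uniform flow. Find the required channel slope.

Flow area A = b·y = 4.51 × 5.65 = 25.48 m². Wetted perimeter P = b + 2y = 4.51 + 2×5.65 = 15.81 m.
Hydraulic radius R = A/P = 25.48/15.81 = 1.612 m.
From Manning's equation, S = [nQ / (1 A R^(2/3))]² = [0.014 × 43.3 / (1 × 25.48 × 1.612^(2/3))]² = 0.000299.

S = 0.000299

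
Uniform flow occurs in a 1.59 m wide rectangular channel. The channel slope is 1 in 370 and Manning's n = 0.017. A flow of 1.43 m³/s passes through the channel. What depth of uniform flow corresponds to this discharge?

y_n = 0.601 m

Manning's equation rearranged: A R^(2/3) = nQ / (1·√S) = 0.017 × 1.43 / (√0.002703) = 0.4676.
Try y = 0.752 m: A R^(2/3) = 0.6344 — over.
Try y = 0.601 m: A R^(2/3) = 0.4676 — matches.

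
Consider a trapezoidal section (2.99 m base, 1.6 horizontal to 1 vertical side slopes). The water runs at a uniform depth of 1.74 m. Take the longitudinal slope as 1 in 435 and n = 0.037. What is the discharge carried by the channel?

With bottom width b = 2.99 m and side slope z = 1.6: A = (b + zy)y = (2.99 + 1.6×1.74)×1.74 = 10.05 m²; P = b + 2y√(1+z²) = 2.99 + 2×1.74×1.887 = 9.556 m.
Hydraulic radius R = A/P = 10.05/9.556 = 1.051 m.
Manning's equation: Q = (1/n) A R^(2/3) S^(1/2) = (1/0.037) × 10.05 × 1.051^(2/3) × 0.002299^(1/2) = 13.5 m³/s.

Q = 13.5 m³/s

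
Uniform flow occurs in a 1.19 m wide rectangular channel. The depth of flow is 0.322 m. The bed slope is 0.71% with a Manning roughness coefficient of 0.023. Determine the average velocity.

V = 1.29 m/s

Flow area A = b·y = 1.19 × 0.322 = 0.3832 m². Wetted perimeter P = b + 2y = 1.19 + 2×0.322 = 1.834 m.
Hydraulic radius R = A/P = 0.3832/1.834 = 0.2089 m.
From Manning's equation, V = (1/n) R^(2/3) S^(1/2) = (1/0.023) × 0.2089^(2/3) × 0.0071^(1/2) = 1.29 m/s.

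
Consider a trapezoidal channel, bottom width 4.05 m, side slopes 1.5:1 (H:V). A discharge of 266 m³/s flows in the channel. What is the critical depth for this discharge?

At critical depth, Q² T / (g A³) = 1, i.e. A³/T = Q²/g = 266²/9.81 = 7213.
Trying y = 5.45 m: A³/T = 14500 — over.
Trying y = 4.61 m: A³/T = 7224 — close enough.

y_c = 4.61 m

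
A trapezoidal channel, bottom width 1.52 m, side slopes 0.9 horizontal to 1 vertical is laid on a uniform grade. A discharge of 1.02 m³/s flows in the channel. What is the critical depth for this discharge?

y_c = 0.334 m

At critical depth, Q² T / (g A³) = 1, i.e. A³/T = Q²/g = 1.02²/9.81 = 0.1061.
At y = 0.247 m: A³/T = 0.04057 — low.
At y = 0.398 m: A³/T = 0.1868 — high.
At y = 0.334 m: A³/T = 0.106 — matches.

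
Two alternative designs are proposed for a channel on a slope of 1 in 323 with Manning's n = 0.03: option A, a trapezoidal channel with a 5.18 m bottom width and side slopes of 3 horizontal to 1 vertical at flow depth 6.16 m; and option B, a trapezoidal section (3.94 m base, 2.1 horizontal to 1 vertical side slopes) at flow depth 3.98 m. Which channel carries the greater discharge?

Channel A: With bottom width b = 5.18 m and side slope z = 3: A = (b + zy)y = (5.18 + 3×6.16)×6.16 = 145.7 m²; P = b + 2y√(1+z²) = 5.18 + 2×6.16×3.162 = 44.14 m. Hydraulic radius R = A/P = 145.7/44.14 = 3.302 m. Q_A = (1/0.03)·145.7·3.302^(2/3)·√0.003096 = 599.4 m³/s.
Channel B: With bottom width b = 3.94 m and side slope z = 2.1: A = (b + zy)y = (3.94 + 2.1×3.98)×3.98 = 48.95 m²; P = b + 2y√(1+z²) = 3.94 + 2×3.98×2.326 = 22.45 m. Hydraulic radius R = A/P = 48.95/22.45 = 2.18 m. Q_B = (1/0.03)·48.95·2.18^(2/3)·√0.003096 = 152.6 m³/s.
Q_A = 599.4 m³/s vs Q_B = 152.6 m³/s, so channel A carries more.

channel A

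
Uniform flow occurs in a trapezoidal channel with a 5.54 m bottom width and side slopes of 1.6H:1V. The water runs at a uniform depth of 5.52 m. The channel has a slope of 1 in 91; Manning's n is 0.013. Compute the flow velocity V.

V = 16.8 m/s

With bottom width b = 5.54 m and side slope z = 1.6: A = (b + zy)y = (5.54 + 1.6×5.52)×5.52 = 79.33 m²; P = b + 2y√(1+z²) = 5.54 + 2×5.52×1.887 = 26.37 m.
Hydraulic radius R = A/P = 79.33/26.37 = 3.008 m.
From Manning's equation, V = (1/n) R^(2/3) S^(1/2) = (1/0.013) × 3.008^(2/3) × 0.01099^(1/2) = 16.8 m/s.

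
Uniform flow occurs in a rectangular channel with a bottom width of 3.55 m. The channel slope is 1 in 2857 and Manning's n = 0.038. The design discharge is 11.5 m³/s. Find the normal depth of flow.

y_n = 5.42 m

Manning's equation rearranged: A R^(2/3) = nQ / (1·√S) = 0.038 × 11.5 / (√0.00035) = 23.36.
At y = 4.34 m: A R^(2/3) = 17.97 — too small.
At y = 6.32 m: A R^(2/3) = 27.89 — too large.
At y = 5.42 m: A R^(2/3) = 23.35 — close enough.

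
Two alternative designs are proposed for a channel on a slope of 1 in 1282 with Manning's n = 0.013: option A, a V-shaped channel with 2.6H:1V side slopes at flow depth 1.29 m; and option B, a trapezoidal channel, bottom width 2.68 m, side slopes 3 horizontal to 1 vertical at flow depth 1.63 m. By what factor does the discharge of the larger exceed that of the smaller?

Channel A: For a triangular section with side slope z = 2.6: A = zy² = 2.6×1.29² = 4.327 m²; P = 2y√(1+z²) = 2×1.29×2.786 = 7.187 m. Hydraulic radius R = A/P = 4.327/7.187 = 0.602 m. Q_A = (1/0.013)·4.327·0.602^(2/3)·√0.00078 = 6.627 m³/s.
Channel B: With bottom width b = 2.68 m and side slope z = 3: A = (b + zy)y = (2.68 + 3×1.63)×1.63 = 12.34 m²; P = b + 2y√(1+z²) = 2.68 + 2×1.63×3.162 = 12.99 m. Hydraulic radius R = A/P = 12.34/12.99 = 0.95 m. Q_B = (1/0.013)·12.34·0.95^(2/3)·√0.00078 = 25.62 m³/s.
The larger discharge is 25.62 m³/s and the smaller is 6.627 m³/s; the ratio is 3.87.

3.87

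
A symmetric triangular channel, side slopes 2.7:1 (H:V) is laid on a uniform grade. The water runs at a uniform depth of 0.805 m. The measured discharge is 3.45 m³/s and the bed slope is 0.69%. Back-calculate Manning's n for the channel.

n = 0.022

For a triangular section with side slope z = 2.7: A = zy² = 2.7×0.805² = 1.75 m²; P = 2y√(1+z²) = 2×0.805×2.879 = 4.636 m.
Hydraulic radius R = A/P = 1.75/4.636 = 0.3774 m.
Rearranging Manning's equation: n = (1/Q) A R^(2/3) S^(1/2) = (1/3.45) × 1.75 × 0.3774^(2/3) × √0.0069 = 0.022.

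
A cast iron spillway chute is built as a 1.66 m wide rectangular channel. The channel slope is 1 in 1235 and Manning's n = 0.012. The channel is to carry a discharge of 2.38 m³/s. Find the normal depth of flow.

Manning's equation rearranged: A R^(2/3) = nQ / (1·√S) = 0.012 × 2.38 / (√0.0008097) = 1.004.
Trying y = 0.693 m: A R^(2/3) = 0.6011 — short.
Trying y = 1.02 m: A R^(2/3) = 1.005 — close enough.

y_n = 1.02 m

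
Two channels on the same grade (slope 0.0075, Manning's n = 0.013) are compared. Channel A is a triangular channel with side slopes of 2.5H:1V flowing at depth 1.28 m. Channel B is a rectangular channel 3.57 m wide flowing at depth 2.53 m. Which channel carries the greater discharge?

channel B

Channel A: For a triangular section with side slope z = 2.5: A = zy² = 2.5×1.28² = 4.096 m²; P = 2y√(1+z²) = 2×1.28×2.693 = 6.893 m. Hydraulic radius R = A/P = 4.096/6.893 = 0.5942 m. Q_A = (1/0.013)·4.096·0.5942^(2/3)·√0.0075 = 19.29 m³/s.
Channel B: Flow area A = b·y = 3.57 × 2.53 = 9.032 m². Wetted perimeter P = b + 2y = 3.57 + 2×2.53 = 8.63 m. Hydraulic radius R = A/P = 9.032/8.63 = 1.047 m. Q_B = (1/0.013)·9.032·1.047^(2/3)·√0.0075 = 62.02 m³/s.
Q_A = 19.29 m³/s vs Q_B = 62.02 m³/s, so channel B carries more.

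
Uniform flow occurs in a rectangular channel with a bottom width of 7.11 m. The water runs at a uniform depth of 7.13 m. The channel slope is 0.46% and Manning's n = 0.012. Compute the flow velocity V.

Flow area A = b·y = 7.11 × 7.13 = 50.69 m². Wetted perimeter P = b + 2y = 7.11 + 2×7.13 = 21.37 m.
Hydraulic radius R = A/P = 50.69/21.37 = 2.372 m.
From Manning's equation, V = (1/n) R^(2/3) S^(1/2) = (1/0.012) × 2.372^(2/3) × 0.0046^(1/2) = 10.1 m/s.

V = 10.1 m/s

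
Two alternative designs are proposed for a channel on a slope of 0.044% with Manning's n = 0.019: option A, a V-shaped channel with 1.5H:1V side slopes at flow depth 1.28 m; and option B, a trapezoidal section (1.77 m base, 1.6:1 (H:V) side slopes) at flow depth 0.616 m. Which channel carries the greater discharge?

Channel A: For a triangular section with side slope z = 1.5: A = zy² = 1.5×1.28² = 2.458 m²; P = 2y√(1+z²) = 2×1.28×1.803 = 4.615 m. Hydraulic radius R = A/P = 2.458/4.615 = 0.5325 m. Q_A = (1/0.019)·2.458·0.5325^(2/3)·√0.00044 = 1.783 m³/s.
Channel B: With bottom width b = 1.77 m and side slope z = 1.6: A = (b + zy)y = (1.77 + 1.6×0.616)×0.616 = 1.697 m²; P = b + 2y√(1+z²) = 1.77 + 2×0.616×1.887 = 4.095 m. Hydraulic radius R = A/P = 1.697/4.095 = 0.4146 m. Q_B = (1/0.019)·1.697·0.4146^(2/3)·√0.00044 = 1.042 m³/s.
Q_A = 1.783 m³/s vs Q_B = 1.042 m³/s, so channel A carries more.

channel A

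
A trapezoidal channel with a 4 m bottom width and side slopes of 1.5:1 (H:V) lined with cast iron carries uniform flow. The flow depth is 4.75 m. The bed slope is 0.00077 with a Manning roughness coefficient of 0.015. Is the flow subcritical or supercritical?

With bottom width b = 4 m and side slope z = 1.5: A = (b + zy)y = (4 + 1.5×4.75)×4.75 = 52.84 m²; P = b + 2y√(1+z²) = 4 + 2×4.75×1.803 = 21.13 m.
Hydraulic radius R = A/P = 52.84/21.13 = 2.501 m.
V = (1/n) R^(2/3) √S = (1/0.015) × 2.501^(2/3) × √0.00077 = 3.409 m/s. Hydraulic depth D_h = A/T = 52.84/18.25 = 2.896 m.
Froude number Fr = V/√(g·D_h) = 3.409/√(9.81×2.896) = 0.64, which is less than 1, so the flow is subcritical.

subcritical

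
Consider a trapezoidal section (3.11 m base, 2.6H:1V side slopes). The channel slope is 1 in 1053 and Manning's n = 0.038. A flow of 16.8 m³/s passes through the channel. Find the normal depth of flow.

y_n = 2.11 m

Manning's equation rearranged: A R^(2/3) = nQ / (1·√S) = 0.038 × 16.8 / (√0.0009497) = 20.72.
At y = 1.75 m: A R^(2/3) = 13.78 — short.
At y = 2.11 m: A R^(2/3) = 20.71 — matches.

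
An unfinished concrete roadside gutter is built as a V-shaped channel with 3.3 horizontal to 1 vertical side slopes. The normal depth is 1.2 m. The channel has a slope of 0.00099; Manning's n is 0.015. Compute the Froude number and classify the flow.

subcritical

For a triangular section with side slope z = 3.3: A = zy² = 3.3×1.2² = 4.752 m²; P = 2y√(1+z²) = 2×1.2×3.448 = 8.276 m.
Hydraulic radius R = A/P = 4.752/8.276 = 0.5742 m.
V = (1/n) R^(2/3) √S = (1/0.015) × 0.5742^(2/3) × √0.00099 = 1.449 m/s. Hydraulic depth D_h = A/T = 4.752/7.92 = 0.6 m.
Froude number Fr = V/√(g·D_h) = 1.449/√(9.81×0.6) = 0.597, which is less than 1, so the flow is subcritical.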